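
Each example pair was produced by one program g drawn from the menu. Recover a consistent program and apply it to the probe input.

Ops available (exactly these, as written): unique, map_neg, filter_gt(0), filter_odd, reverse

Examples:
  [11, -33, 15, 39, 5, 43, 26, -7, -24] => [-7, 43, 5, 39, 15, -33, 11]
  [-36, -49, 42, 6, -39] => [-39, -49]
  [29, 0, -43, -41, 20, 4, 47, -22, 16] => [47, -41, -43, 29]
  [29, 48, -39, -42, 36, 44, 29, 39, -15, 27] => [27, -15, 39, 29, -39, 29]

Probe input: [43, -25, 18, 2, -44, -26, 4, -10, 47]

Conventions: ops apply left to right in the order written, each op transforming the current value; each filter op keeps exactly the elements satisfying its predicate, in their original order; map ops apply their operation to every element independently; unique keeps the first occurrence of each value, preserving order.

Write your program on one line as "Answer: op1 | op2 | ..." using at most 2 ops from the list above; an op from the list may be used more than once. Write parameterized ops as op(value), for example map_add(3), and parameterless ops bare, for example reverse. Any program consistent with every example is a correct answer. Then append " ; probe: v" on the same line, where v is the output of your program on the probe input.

reverse | filter_odd ; probe: [47, -25, 43]

Check, running the answer program on each example:
  [11, -33, 15, 39, 5, 43, 26, -7, -24] -> [-24, -7, 26, 43, 5, 39, 15, -33, 11] -> [-7, 43, 5, 39, 15, -33, 11]
  [-36, -49, 42, 6, -39] -> [-39, 6, 42, -49, -36] -> [-39, -49]
  [29, 0, -43, -41, 20, 4, 47, -22, 16] -> [16, -22, 47, 4, 20, -41, -43, 0, 29] -> [47, -41, -43, 29]
  [29, 48, -39, -42, 36, 44, 29, 39, -15, 27] -> [27, -15, 39, 29, 44, 36, -42, -39, 48, 29] -> [27, -15, 39, 29, -39, 29]
  probe: [43, -25, 18, 2, -44, -26, 4, -10, 47] -> [47, -10, 4, -26, -44, 2, 18, -25, 43] -> [47, -25, 43]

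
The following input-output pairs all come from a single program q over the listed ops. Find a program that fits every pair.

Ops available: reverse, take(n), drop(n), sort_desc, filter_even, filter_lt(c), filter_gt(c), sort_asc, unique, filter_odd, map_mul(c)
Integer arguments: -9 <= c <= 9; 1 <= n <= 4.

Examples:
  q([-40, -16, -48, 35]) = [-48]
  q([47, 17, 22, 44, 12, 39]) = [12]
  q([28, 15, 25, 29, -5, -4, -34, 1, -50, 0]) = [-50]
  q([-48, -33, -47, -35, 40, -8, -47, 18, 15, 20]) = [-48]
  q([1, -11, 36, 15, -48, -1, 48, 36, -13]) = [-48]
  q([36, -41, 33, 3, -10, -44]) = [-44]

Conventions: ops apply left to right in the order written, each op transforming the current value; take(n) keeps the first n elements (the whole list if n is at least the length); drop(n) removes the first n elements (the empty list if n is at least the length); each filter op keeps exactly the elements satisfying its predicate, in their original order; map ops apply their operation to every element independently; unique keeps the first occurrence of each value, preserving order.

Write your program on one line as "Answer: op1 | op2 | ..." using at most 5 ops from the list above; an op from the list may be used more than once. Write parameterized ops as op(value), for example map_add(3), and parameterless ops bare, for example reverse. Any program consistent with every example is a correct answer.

sort_desc | unique | sort_asc | take(1)

Check, running the answer program on each example:
  [-40, -16, -48, 35] -> [35, -16, -40, -48] -> [35, -16, -40, -48] -> [-48, -40, -16, 35] -> [-48]
  [47, 17, 22, 44, 12, 39] -> [47, 44, 39, 22, 17, 12] -> [47, 44, 39, 22, 17, 12] -> [12, 17, 22, 39, 44, 47] -> [12]
  [28, 15, 25, 29, -5, -4, -34, 1, -50, 0] -> [29, 28, 25, 15, 1, 0, -4, -5, -34, -50] -> [29, 28, 25, 15, 1, 0, -4, -5, -34, -50] -> [-50, -34, -5, -4, 0, 1, 15, 25, 28, 29] -> [-50]
  [-48, -33, -47, -35, 40, -8, -47, 18, 15, 20] -> [40, 20, 18, 15, -8, -33, -35, -47, -47, -48] -> [40, 20, 18, 15, -8, -33, -35, -47, -48] -> [-48, -47, -35, -33, -8, 15, 18, 20, 40] -> [-48]
  [1, -11, 36, 15, -48, -1, 48, 36, -13] -> [48, 36, 36, 15, 1, -1, -11, -13, -48] -> [48, 36, 15, 1, -1, -11, -13, -48] -> [-48, -13, -11, -1, 1, 15, 36, 48] -> [-48]
  [36, -41, 33, 3, -10, -44] -> [36, 33, 3, -10, -41, -44] -> [36, 33, 3, -10, -41, -44] -> [-44, -41, -10, 3, 33, 36] -> [-44]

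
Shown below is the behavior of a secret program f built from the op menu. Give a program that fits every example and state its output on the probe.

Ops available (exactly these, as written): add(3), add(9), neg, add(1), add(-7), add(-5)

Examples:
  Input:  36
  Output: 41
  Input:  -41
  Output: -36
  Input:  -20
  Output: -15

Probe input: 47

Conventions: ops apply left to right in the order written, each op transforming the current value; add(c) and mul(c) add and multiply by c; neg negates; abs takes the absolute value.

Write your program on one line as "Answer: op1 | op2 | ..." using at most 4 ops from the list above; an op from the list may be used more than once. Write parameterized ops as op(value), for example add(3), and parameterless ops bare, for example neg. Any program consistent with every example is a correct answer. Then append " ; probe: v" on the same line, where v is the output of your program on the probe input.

add(3) | add(-7) | add(9) ; probe: 52

Check, running the answer program on each example:
  36 -> 39 -> 32 -> 41
  -41 -> -38 -> -45 -> -36
  -20 -> -17 -> -24 -> -15
  probe: 47 -> 50 -> 43 -> 52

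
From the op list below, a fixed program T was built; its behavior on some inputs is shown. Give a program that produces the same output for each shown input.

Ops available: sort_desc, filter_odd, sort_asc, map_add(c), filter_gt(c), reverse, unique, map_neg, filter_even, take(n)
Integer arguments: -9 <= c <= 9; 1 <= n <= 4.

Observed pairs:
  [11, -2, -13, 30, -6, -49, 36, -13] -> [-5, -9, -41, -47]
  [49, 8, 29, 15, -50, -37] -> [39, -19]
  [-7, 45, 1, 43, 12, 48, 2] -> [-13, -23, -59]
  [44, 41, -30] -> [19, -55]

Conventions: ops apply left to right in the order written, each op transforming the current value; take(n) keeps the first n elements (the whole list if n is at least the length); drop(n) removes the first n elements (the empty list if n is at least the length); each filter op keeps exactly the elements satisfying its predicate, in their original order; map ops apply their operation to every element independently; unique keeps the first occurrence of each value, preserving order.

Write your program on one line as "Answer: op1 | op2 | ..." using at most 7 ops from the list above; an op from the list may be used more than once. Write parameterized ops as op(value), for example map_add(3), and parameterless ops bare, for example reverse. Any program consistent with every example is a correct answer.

sort_asc | map_add(3) | map_add(8) | map_neg | unique | filter_odd

Check, running the answer program on each example:
  [11, -2, -13, 30, -6, -49, 36, -13] -> [-49, -13, -13, -6, -2, 11, 30, 36] -> [-46, -10, -10, -3, 1, 14, 33, 39] -> [-38, -2, -2, 5, 9, 22, 41, 47] -> [38, 2, 2, -5, -9, -22, -41, -47] -> [38, 2, -5, -9, -22, -41, -47] -> [-5, -9, -41, -47]
  [49, 8, 29, 15, -50, -37] -> [-50, -37, 8, 15, 29, 49] -> [-47, -34, 11, 18, 32, 52] -> [-39, -26, 19, 26, 40, 60] -> [39, 26, -19, -26, -40, -60] -> [39, 26, -19, -26, -40, -60] -> [39, -19]
  [-7, 45, 1, 43, 12, 48, 2] -> [-7, 1, 2, 12, 43, 45, 48] -> [-4, 4, 5, 15, 46, 48, 51] -> [4, 12, 13, 23, 54, 56, 59] -> [-4, -12, -13, -23, -54, -56, -59] -> [-4, -12, -13, -23, -54, -56, -59] -> [-13, -23, -59]
  [44, 41, -30] -> [-30, 41, 44] -> [-27, 44, 47] -> [-19, 52, 55] -> [19, -52, -55] -> [19, -52, -55] -> [19, -55]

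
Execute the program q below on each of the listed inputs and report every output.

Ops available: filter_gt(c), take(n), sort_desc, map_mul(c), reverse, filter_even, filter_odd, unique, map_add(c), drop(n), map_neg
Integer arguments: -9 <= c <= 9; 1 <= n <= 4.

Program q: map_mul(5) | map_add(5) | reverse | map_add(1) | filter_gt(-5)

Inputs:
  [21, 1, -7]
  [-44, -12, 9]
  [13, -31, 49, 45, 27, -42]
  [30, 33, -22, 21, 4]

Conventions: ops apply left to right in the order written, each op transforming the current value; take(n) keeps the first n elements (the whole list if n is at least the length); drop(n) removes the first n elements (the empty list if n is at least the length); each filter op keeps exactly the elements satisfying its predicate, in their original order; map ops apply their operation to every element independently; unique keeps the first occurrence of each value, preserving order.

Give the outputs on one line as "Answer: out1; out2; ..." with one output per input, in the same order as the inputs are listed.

Execution, op by op:
  [21, 1, -7] -> [105, 5, -35] -> [110, 10, -30] -> [-30, 10, 110] -> [-29, 11, 111] -> [11, 111]
  [-44, -12, 9] -> [-220, -60, 45] -> [-215, -55, 50] -> [50, -55, -215] -> [51, -54, -214] -> [51]
  [13, -31, 49, 45, 27, -42] -> [65, -155, 245, 225, 135, -210] -> [70, -150, 250, 230, 140, -205] -> [-205, 140, 230, 250, -150, 70] -> [-204, 141, 231, 251, -149, 71] -> [141, 231, 251, 71]
  [30, 33, -22, 21, 4] -> [150, 165, -110, 105, 20] -> [155, 170, -105, 110, 25] -> [25, 110, -105, 170, 155] -> [26, 111, -104, 171, 156] -> [26, 111, 171, 156]

[11, 111]; [51]; [141, 231, 251, 71]; [26, 111, 171, 156]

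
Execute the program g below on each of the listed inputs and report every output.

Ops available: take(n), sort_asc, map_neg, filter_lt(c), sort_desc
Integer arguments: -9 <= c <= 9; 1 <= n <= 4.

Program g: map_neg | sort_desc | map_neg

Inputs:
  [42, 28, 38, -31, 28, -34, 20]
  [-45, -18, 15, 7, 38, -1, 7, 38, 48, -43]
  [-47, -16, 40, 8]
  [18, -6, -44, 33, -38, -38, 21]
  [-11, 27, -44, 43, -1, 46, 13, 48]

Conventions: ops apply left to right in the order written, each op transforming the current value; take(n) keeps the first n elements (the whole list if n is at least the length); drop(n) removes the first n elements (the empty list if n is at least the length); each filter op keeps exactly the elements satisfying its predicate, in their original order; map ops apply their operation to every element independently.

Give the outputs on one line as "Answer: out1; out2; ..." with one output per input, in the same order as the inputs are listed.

Execution, op by op:
  [42, 28, 38, -31, 28, -34, 20] -> [-42, -28, -38, 31, -28, 34, -20] -> [34, 31, -20, -28, -28, -38, -42] -> [-34, -31, 20, 28, 28, 38, 42]
  [-45, -18, 15, 7, 38, -1, 7, 38, 48, -43] -> [45, 18, -15, -7, -38, 1, -7, -38, -48, 43] -> [45, 43, 18, 1, -7, -7, -15, -38, -38, -48] -> [-45, -43, -18, -1, 7, 7, 15, 38, 38, 48]
  [-47, -16, 40, 8] -> [47, 16, -40, -8] -> [47, 16, -8, -40] -> [-47, -16, 8, 40]
  [18, -6, -44, 33, -38, -38, 21] -> [-18, 6, 44, -33, 38, 38, -21] -> [44, 38, 38, 6, -18, -21, -33] -> [-44, -38, -38, -6, 18, 21, 33]
  [-11, 27, -44, 43, -1, 46, 13, 48] -> [11, -27, 44, -43, 1, -46, -13, -48] -> [44, 11, 1, -13, -27, -43, -46, -48] -> [-44, -11, -1, 13, 27, 43, 46, 48]

[-34, -31, 20, 28, 28, 38, 42]; [-45, -43, -18, -1, 7, 7, 15, 38, 38, 48]; [-47, -16, 8, 40]; [-44, -38, -38, -6, 18, 21, 33]; [-44, -11, -1, 13, 27, 43, 46, 48]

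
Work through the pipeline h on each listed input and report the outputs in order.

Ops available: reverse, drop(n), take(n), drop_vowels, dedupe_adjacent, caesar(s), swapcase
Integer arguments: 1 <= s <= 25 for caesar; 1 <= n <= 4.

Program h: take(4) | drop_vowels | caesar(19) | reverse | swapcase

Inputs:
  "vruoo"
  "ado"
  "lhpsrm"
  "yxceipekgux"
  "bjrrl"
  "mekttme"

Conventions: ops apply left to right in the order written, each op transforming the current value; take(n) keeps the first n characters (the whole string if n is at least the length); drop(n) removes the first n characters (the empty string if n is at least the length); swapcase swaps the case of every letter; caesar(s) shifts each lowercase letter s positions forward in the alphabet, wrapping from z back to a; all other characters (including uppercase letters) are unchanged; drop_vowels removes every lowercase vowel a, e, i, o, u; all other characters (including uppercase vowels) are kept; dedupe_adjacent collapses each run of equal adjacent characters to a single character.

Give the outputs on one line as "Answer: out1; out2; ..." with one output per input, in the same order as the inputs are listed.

Execution, op by op:
  "vruoo" -> "vruo" -> "vr" -> "ok" -> "ko" -> "KO"
  "ado" -> "ado" -> "d" -> "w" -> "w" -> "W"
  "lhpsrm" -> "lhps" -> "lhps" -> "eail" -> "liae" -> "LIAE"
  "yxceipekgux" -> "yxce" -> "yxc" -> "rqv" -> "vqr" -> "VQR"
  "bjrrl" -> "bjrr" -> "bjrr" -> "uckk" -> "kkcu" -> "KKCU"
  "mekttme" -> "mekt" -> "mkt" -> "fdm" -> "mdf" -> "MDF"

"KO"; "W"; "LIAE"; "VQR"; "KKCU"; "MDF"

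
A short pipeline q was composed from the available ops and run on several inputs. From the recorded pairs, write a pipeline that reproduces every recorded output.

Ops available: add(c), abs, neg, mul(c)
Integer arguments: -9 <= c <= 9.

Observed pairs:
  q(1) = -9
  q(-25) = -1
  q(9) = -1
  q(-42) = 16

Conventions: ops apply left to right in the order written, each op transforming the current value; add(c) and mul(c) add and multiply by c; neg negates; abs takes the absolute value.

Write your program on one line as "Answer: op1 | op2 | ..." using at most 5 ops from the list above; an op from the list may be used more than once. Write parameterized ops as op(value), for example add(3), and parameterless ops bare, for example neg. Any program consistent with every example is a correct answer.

neg | add(-8) | abs | add(-9) | add(-9)

Check, running the answer program on each example:
  1 -> -1 -> -9 -> 9 -> 0 -> -9
  -25 -> 25 -> 17 -> 17 -> 8 -> -1
  9 -> -9 -> -17 -> 17 -> 8 -> -1
  -42 -> 42 -> 34 -> 34 -> 25 -> 16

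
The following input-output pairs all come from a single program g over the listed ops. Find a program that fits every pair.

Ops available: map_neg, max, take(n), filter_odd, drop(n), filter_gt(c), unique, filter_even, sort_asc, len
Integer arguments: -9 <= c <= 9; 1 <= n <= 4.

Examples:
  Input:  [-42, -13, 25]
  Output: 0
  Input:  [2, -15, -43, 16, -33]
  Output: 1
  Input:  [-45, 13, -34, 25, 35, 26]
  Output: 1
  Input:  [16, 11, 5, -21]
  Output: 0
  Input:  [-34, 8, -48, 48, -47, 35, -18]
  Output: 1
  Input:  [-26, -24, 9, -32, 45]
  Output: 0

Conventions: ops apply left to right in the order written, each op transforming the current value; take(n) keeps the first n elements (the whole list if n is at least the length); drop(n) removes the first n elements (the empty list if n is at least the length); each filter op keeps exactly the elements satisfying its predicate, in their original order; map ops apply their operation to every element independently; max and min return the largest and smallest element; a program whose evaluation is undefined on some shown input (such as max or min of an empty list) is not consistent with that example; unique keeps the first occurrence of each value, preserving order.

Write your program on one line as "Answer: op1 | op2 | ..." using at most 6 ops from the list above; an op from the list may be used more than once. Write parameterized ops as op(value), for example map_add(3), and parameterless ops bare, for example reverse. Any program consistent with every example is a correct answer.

drop(2) | filter_even | sort_asc | filter_gt(9) | len

Check, running the answer program on each example:
  [-42, -13, 25] -> [25] -> [] -> [] -> [] -> 0
  [2, -15, -43, 16, -33] -> [-43, 16, -33] -> [16] -> [16] -> [16] -> 1
  [-45, 13, -34, 25, 35, 26] -> [-34, 25, 35, 26] -> [-34, 26] -> [-34, 26] -> [26] -> 1
  [16, 11, 5, -21] -> [5, -21] -> [] -> [] -> [] -> 0
  [-34, 8, -48, 48, -47, 35, -18] -> [-48, 48, -47, 35, -18] -> [-48, 48, -18] -> [-48, -18, 48] -> [48] -> 1
  [-26, -24, 9, -32, 45] -> [9, -32, 45] -> [-32] -> [-32] -> [] -> 0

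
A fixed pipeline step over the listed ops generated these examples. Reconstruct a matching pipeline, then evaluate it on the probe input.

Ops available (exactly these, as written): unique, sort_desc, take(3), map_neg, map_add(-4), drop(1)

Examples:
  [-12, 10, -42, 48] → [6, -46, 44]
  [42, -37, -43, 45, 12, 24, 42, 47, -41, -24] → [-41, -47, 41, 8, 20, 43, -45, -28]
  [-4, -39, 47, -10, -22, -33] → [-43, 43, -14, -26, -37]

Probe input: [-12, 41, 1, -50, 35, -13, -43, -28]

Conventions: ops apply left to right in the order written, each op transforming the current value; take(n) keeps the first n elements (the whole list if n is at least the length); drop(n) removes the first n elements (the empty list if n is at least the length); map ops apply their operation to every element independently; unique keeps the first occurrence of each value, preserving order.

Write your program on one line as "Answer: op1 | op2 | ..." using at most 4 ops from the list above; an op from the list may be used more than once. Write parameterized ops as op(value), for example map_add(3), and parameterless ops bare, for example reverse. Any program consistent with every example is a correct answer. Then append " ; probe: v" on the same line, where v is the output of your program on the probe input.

unique | drop(1) | map_add(-4) ; probe: [37, -3, -54, 31, -17, -47, -32]

Check, running the answer program on each example:
  [-12, 10, -42, 48] -> [-12, 10, -42, 48] -> [10, -42, 48] -> [6, -46, 44]
  [42, -37, -43, 45, 12, 24, 42, 47, -41, -24] -> [42, -37, -43, 45, 12, 24, 47, -41, -24] -> [-37, -43, 45, 12, 24, 47, -41, -24] -> [-41, -47, 41, 8, 20, 43, -45, -28]
  [-4, -39, 47, -10, -22, -33] -> [-4, -39, 47, -10, -22, -33] -> [-39, 47, -10, -22, -33] -> [-43, 43, -14, -26, -37]
  probe: [-12, 41, 1, -50, 35, -13, -43, -28] -> [-12, 41, 1, -50, 35, -13, -43, -28] -> [41, 1, -50, 35, -13, -43, -28] -> [37, -3, -54, 31, -17, -47, -32]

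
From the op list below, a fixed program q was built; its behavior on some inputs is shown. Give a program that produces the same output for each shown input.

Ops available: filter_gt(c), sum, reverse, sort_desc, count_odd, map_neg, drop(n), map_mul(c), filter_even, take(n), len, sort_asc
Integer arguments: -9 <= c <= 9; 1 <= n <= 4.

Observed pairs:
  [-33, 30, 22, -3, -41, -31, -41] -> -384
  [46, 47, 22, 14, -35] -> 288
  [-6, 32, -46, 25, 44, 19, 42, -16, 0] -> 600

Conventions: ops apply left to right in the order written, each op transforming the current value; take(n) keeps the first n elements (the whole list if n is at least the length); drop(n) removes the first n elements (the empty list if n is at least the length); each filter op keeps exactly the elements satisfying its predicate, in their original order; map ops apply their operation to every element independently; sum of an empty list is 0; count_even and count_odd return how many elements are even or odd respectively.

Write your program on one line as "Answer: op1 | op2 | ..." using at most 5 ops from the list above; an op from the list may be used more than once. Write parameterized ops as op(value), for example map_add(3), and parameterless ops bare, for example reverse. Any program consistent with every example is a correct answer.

drop(1) | map_mul(6) | reverse | sum

Check, running the answer program on each example:
  [-33, 30, 22, -3, -41, -31, -41] -> [30, 22, -3, -41, -31, -41] -> [180, 132, -18, -246, -186, -246] -> [-246, -186, -246, -18, 132, 180] -> -384
  [46, 47, 22, 14, -35] -> [47, 22, 14, -35] -> [282, 132, 84, -210] -> [-210, 84, 132, 282] -> 288
  [-6, 32, -46, 25, 44, 19, 42, -16, 0] -> [32, -46, 25, 44, 19, 42, -16, 0] -> [192, -276, 150, 264, 114, 252, -96, 0] -> [0, -96, 252, 114, 264, 150, -276, 192] -> 600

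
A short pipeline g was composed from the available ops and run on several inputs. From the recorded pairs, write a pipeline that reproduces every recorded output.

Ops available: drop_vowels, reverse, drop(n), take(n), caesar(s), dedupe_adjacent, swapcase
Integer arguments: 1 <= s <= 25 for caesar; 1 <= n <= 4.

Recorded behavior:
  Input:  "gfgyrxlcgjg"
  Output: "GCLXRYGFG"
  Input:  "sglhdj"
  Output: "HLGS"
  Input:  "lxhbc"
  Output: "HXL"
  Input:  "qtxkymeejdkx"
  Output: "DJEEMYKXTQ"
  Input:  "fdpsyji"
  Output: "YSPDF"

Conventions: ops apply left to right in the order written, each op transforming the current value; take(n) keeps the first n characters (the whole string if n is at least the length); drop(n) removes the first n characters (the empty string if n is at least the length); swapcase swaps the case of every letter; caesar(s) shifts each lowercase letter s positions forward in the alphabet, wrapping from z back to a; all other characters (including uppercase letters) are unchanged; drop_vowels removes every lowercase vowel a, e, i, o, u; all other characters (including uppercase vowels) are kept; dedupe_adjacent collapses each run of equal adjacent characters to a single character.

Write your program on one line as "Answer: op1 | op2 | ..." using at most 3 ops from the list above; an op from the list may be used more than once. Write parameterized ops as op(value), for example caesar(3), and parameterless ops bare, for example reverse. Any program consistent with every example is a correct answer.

reverse | drop(2) | swapcase

Check, running the answer program on each example:
  "gfgyrxlcgjg" -> "gjgclxrygfg" -> "gclxrygfg" -> "GCLXRYGFG"
  "sglhdj" -> "jdhlgs" -> "hlgs" -> "HLGS"
  "lxhbc" -> "cbhxl" -> "hxl" -> "HXL"
  "qtxkymeejdkx" -> "xkdjeemykxtq" -> "djeemykxtq" -> "DJEEMYKXTQ"
  "fdpsyji" -> "ijyspdf" -> "yspdf" -> "YSPDF"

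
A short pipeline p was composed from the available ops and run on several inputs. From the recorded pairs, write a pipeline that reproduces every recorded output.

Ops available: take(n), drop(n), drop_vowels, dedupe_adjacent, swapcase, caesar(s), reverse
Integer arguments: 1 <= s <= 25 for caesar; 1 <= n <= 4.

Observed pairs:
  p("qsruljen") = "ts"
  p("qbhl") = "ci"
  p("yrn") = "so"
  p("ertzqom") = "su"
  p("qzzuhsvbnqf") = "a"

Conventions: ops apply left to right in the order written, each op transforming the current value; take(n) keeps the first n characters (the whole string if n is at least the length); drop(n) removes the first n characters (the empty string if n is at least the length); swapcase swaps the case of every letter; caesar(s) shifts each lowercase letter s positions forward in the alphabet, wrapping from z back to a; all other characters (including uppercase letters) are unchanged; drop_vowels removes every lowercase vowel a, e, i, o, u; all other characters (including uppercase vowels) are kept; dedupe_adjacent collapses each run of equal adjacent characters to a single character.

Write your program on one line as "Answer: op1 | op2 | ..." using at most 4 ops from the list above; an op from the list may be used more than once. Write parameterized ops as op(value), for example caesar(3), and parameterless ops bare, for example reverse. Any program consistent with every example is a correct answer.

take(3) | drop(1) | dedupe_adjacent | caesar(1)

Check, running the answer program on each example:
  "qsruljen" -> "qsr" -> "sr" -> "sr" -> "ts"
  "qbhl" -> "qbh" -> "bh" -> "bh" -> "ci"
  "yrn" -> "yrn" -> "rn" -> "rn" -> "so"
  "ertzqom" -> "ert" -> "rt" -> "rt" -> "su"
  "qzzuhsvbnqf" -> "qzz" -> "zz" -> "z" -> "a"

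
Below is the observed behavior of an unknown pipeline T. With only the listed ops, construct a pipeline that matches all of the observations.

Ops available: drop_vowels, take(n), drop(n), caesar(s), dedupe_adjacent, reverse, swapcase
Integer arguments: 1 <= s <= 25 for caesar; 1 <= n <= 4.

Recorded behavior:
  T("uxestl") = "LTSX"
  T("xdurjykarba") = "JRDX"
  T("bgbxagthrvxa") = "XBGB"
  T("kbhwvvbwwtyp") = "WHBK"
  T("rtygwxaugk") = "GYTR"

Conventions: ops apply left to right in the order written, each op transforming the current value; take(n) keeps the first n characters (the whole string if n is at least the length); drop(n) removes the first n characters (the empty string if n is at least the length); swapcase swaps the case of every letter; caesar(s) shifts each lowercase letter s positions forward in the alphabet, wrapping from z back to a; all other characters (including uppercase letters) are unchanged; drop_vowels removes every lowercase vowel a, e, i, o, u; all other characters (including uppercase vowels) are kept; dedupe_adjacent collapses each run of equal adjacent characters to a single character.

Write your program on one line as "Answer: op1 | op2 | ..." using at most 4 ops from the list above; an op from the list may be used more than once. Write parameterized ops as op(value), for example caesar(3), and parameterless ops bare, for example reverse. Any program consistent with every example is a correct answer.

drop_vowels | take(4) | reverse | swapcase

Check, running the answer program on each example:
  "uxestl" -> "xstl" -> "xstl" -> "ltsx" -> "LTSX"
  "xdurjykarba" -> "xdrjykrb" -> "xdrj" -> "jrdx" -> "JRDX"
  "bgbxagthrvxa" -> "bgbxgthrvx" -> "bgbx" -> "xbgb" -> "XBGB"
  "kbhwvvbwwtyp" -> "kbhwvvbwwtyp" -> "kbhw" -> "whbk" -> "WHBK"
  "rtygwxaugk" -> "rtygwxgk" -> "rtyg" -> "gytr" -> "GYTR"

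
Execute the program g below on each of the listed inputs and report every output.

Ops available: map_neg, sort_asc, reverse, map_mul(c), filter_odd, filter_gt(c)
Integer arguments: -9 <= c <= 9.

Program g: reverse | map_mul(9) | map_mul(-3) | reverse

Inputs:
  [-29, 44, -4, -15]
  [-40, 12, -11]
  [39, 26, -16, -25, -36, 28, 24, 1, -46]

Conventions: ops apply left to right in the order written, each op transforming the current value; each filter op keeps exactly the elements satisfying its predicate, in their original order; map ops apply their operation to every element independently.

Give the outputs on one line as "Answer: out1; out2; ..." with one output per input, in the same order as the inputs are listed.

[783, -1188, 108, 405]; [1080, -324, 297]; [-1053, -702, 432, 675, 972, -756, -648, -27, 1242]

Execution, op by op:
  [-29, 44, -4, -15] -> [-15, -4, 44, -29] -> [-135, -36, 396, -261] -> [405, 108, -1188, 783] -> [783, -1188, 108, 405]
  [-40, 12, -11] -> [-11, 12, -40] -> [-99, 108, -360] -> [297, -324, 1080] -> [1080, -324, 297]
  [39, 26, -16, -25, -36, 28, 24, 1, -46] -> [-46, 1, 24, 28, -36, -25, -16, 26, 39] -> [-414, 9, 216, 252, -324, -225, -144, 234, 351] -> [1242, -27, -648, -756, 972, 675, 432, -702, -1053] -> [-1053, -702, 432, 675, 972, -756, -648, -27, 1242]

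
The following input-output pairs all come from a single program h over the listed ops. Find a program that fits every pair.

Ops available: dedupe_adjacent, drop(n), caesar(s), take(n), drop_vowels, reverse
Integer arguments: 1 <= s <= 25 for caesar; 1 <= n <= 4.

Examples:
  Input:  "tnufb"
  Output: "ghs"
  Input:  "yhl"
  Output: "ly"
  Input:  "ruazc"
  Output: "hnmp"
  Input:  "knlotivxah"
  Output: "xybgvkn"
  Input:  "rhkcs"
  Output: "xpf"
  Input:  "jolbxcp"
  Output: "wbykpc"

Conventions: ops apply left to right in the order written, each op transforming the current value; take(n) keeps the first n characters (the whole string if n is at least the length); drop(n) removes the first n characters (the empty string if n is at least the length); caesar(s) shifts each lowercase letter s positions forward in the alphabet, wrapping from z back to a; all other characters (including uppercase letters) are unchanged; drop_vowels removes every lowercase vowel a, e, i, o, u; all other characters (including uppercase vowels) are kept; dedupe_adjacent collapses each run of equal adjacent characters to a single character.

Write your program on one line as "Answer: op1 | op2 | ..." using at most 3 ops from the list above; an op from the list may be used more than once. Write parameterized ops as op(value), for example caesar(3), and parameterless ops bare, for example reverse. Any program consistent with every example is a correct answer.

caesar(13) | drop_vowels

Check, running the answer program on each example:
  "tnufb" -> "gahso" -> "ghs"
  "yhl" -> "luy" -> "ly"
  "ruazc" -> "ehnmp" -> "hnmp"
  "knlotivxah" -> "xaybgviknu" -> "xybgvkn"
  "rhkcs" -> "euxpf" -> "xpf"
  "jolbxcp" -> "wbyokpc" -> "wbykpc"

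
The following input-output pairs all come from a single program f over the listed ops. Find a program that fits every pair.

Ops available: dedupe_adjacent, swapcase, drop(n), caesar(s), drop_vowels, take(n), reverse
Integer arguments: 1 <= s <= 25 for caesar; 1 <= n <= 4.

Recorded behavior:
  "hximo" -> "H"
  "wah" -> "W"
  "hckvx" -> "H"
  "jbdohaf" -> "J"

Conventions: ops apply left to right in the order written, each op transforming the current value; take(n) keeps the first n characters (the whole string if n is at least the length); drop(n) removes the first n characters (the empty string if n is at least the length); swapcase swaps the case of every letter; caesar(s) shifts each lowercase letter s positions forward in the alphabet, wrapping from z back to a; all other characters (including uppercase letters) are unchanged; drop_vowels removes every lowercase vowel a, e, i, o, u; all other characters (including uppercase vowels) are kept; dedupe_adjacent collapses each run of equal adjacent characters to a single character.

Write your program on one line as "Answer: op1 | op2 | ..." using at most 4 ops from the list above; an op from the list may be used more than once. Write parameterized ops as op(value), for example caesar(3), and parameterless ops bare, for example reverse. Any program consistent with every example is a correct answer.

drop_vowels | swapcase | take(1)

Check, running the answer program on each example:
  "hximo" -> "hxm" -> "HXM" -> "H"
  "wah" -> "wh" -> "WH" -> "W"
  "hckvx" -> "hckvx" -> "HCKVX" -> "H"
  "jbdohaf" -> "jbdhf" -> "JBDHF" -> "J"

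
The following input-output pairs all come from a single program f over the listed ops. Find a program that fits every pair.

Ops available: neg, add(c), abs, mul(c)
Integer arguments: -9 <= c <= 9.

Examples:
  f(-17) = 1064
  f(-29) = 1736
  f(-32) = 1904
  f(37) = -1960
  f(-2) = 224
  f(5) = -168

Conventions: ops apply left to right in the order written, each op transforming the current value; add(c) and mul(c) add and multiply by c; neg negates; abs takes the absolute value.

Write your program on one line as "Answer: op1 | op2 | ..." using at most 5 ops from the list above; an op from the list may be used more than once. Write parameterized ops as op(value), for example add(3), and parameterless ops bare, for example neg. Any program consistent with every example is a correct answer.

mul(2) | add(-4) | mul(-4) | mul(7)

Check, running the answer program on each example:
  -17 -> -34 -> -38 -> 152 -> 1064
  -29 -> -58 -> -62 -> 248 -> 1736
  -32 -> -64 -> -68 -> 272 -> 1904
  37 -> 74 -> 70 -> -280 -> -1960
  -2 -> -4 -> -8 -> 32 -> 224
  5 -> 10 -> 6 -> -24 -> -168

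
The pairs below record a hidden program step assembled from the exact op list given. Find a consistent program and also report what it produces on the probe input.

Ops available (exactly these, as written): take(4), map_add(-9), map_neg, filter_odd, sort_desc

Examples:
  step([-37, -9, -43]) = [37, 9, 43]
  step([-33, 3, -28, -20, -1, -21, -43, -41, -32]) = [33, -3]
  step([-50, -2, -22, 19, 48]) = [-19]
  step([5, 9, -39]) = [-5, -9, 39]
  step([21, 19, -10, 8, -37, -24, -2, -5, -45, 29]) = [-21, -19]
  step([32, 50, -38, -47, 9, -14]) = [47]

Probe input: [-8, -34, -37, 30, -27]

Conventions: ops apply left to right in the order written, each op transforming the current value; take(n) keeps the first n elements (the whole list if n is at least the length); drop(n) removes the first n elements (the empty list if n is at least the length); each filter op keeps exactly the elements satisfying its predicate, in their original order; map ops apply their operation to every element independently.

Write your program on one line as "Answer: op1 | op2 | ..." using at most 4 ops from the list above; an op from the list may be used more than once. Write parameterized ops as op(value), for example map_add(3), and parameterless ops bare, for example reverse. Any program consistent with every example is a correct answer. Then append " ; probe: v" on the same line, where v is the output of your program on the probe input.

take(4) | filter_odd | map_neg ; probe: [37]

Check, running the answer program on each example:
  [-37, -9, -43] -> [-37, -9, -43] -> [-37, -9, -43] -> [37, 9, 43]
  [-33, 3, -28, -20, -1, -21, -43, -41, -32] -> [-33, 3, -28, -20] -> [-33, 3] -> [33, -3]
  [-50, -2, -22, 19, 48] -> [-50, -2, -22, 19] -> [19] -> [-19]
  [5, 9, -39] -> [5, 9, -39] -> [5, 9, -39] -> [-5, -9, 39]
  [21, 19, -10, 8, -37, -24, -2, -5, -45, 29] -> [21, 19, -10, 8] -> [21, 19] -> [-21, -19]
  [32, 50, -38, -47, 9, -14] -> [32, 50, -38, -47] -> [-47] -> [47]
  probe: [-8, -34, -37, 30, -27] -> [-8, -34, -37, 30] -> [-37] -> [37]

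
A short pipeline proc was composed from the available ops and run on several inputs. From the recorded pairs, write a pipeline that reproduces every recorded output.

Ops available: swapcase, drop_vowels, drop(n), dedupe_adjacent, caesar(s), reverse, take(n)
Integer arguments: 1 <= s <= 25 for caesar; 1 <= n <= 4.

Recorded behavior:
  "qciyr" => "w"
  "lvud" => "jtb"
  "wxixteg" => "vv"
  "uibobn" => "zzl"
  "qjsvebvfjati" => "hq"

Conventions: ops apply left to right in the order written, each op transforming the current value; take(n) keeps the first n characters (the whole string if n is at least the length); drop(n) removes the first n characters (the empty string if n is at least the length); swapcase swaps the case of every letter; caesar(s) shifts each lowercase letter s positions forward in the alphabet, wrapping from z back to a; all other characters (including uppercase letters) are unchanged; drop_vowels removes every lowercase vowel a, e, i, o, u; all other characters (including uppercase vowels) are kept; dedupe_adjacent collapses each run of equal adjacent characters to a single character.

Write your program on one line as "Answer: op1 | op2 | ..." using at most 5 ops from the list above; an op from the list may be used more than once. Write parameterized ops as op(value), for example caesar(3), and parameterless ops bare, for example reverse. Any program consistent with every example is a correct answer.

drop_vowels | caesar(24) | take(3) | drop_vowels

Check, running the answer program on each example:
  "qciyr" -> "qcyr" -> "oawp" -> "oaw" -> "w"
  "lvud" -> "lvd" -> "jtb" -> "jtb" -> "jtb"
  "wxixteg" -> "wxxtg" -> "uvvre" -> "uvv" -> "vv"
  "uibobn" -> "bbn" -> "zzl" -> "zzl" -> "zzl"
  "qjsvebvfjati" -> "qjsvbvfjt" -> "ohqtztdhr" -> "ohq" -> "hq"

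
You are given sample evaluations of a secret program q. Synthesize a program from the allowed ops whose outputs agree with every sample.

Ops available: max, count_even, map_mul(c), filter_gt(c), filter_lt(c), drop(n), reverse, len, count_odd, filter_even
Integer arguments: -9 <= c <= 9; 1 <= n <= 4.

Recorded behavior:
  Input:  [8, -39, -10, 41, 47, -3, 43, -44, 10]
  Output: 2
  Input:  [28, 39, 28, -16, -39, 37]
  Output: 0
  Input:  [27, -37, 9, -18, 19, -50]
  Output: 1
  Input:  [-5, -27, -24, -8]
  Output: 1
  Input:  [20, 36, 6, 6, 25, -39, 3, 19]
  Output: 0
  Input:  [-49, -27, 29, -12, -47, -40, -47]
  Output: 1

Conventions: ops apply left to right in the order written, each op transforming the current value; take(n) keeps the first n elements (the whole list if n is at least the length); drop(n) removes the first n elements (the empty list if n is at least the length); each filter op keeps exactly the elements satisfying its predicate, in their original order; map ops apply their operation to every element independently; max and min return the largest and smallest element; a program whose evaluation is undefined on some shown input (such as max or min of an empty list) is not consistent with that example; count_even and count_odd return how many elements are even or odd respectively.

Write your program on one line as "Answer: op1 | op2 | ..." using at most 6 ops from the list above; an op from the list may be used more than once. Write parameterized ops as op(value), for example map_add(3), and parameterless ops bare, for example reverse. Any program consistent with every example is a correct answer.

reverse | filter_even | drop(1) | filter_lt(6) | reverse | len

Check, running the answer program on each example:
  [8, -39, -10, 41, 47, -3, 43, -44, 10] -> [10, -44, 43, -3, 47, 41, -10, -39, 8] -> [10, -44, -10, 8] -> [-44, -10, 8] -> [-44, -10] -> [-10, -44] -> 2
  [28, 39, 28, -16, -39, 37] -> [37, -39, -16, 28, 39, 28] -> [-16, 28, 28] -> [28, 28] -> [] -> [] -> 0
  [27, -37, 9, -18, 19, -50] -> [-50, 19, -18, 9, -37, 27] -> [-50, -18] -> [-18] -> [-18] -> [-18] -> 1
  [-5, -27, -24, -8] -> [-8, -24, -27, -5] -> [-8, -24] -> [-24] -> [-24] -> [-24] -> 1
  [20, 36, 6, 6, 25, -39, 3, 19] -> [19, 3, -39, 25, 6, 6, 36, 20] -> [6, 6, 36, 20] -> [6, 36, 20] -> [] -> [] -> 0
  [-49, -27, 29, -12, -47, -40, -47] -> [-47, -40, -47, -12, 29, -27, -49] -> [-40, -12] -> [-12] -> [-12] -> [-12] -> 1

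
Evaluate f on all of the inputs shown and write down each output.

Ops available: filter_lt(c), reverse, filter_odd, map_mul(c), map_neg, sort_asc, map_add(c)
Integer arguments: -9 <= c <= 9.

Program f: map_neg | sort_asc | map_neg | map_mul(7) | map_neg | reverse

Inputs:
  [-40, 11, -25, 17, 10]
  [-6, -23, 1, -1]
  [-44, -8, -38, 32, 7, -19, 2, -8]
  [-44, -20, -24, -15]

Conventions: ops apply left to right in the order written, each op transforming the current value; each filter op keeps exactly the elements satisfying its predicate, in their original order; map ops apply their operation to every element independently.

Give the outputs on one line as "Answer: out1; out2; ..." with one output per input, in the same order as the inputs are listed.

Execution, op by op:
  [-40, 11, -25, 17, 10] -> [40, -11, 25, -17, -10] -> [-17, -11, -10, 25, 40] -> [17, 11, 10, -25, -40] -> [119, 77, 70, -175, -280] -> [-119, -77, -70, 175, 280] -> [280, 175, -70, -77, -119]
  [-6, -23, 1, -1] -> [6, 23, -1, 1] -> [-1, 1, 6, 23] -> [1, -1, -6, -23] -> [7, -7, -42, -161] -> [-7, 7, 42, 161] -> [161, 42, 7, -7]
  [-44, -8, -38, 32, 7, -19, 2, -8] -> [44, 8, 38, -32, -7, 19, -2, 8] -> [-32, -7, -2, 8, 8, 19, 38, 44] -> [32, 7, 2, -8, -8, -19, -38, -44] -> [224, 49, 14, -56, -56, -133, -266, -308] -> [-224, -49, -14, 56, 56, 133, 266, 308] -> [308, 266, 133, 56, 56, -14, -49, -224]
  [-44, -20, -24, -15] -> [44, 20, 24, 15] -> [15, 20, 24, 44] -> [-15, -20, -24, -44] -> [-105, -140, -168, -308] -> [105, 140, 168, 308] -> [308, 168, 140, 105]

[280, 175, -70, -77, -119]; [161, 42, 7, -7]; [308, 266, 133, 56, 56, -14, -49, -224]; [308, 168, 140, 105]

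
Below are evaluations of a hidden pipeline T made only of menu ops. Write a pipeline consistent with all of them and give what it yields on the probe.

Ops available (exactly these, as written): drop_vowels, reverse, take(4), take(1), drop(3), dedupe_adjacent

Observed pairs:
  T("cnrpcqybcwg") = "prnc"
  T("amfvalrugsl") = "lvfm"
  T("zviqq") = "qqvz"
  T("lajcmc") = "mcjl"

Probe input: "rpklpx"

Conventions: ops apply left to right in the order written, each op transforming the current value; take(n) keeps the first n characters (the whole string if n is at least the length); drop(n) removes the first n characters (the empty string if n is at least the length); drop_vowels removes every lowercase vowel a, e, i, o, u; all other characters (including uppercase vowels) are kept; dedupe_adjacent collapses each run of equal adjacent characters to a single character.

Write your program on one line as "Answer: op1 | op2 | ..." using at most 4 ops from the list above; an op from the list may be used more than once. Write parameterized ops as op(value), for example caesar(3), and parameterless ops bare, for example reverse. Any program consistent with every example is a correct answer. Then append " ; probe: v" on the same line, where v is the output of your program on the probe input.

drop_vowels | take(4) | reverse ; probe: "lkpr"

Check, running the answer program on each example:
  "cnrpcqybcwg" -> "cnrpcqybcwg" -> "cnrp" -> "prnc"
  "amfvalrugsl" -> "mfvlrgsl" -> "mfvl" -> "lvfm"
  "zviqq" -> "zvqq" -> "zvqq" -> "qqvz"
  "lajcmc" -> "ljcmc" -> "ljcm" -> "mcjl"
  probe: "rpklpx" -> "rpklpx" -> "rpkl" -> "lkpr"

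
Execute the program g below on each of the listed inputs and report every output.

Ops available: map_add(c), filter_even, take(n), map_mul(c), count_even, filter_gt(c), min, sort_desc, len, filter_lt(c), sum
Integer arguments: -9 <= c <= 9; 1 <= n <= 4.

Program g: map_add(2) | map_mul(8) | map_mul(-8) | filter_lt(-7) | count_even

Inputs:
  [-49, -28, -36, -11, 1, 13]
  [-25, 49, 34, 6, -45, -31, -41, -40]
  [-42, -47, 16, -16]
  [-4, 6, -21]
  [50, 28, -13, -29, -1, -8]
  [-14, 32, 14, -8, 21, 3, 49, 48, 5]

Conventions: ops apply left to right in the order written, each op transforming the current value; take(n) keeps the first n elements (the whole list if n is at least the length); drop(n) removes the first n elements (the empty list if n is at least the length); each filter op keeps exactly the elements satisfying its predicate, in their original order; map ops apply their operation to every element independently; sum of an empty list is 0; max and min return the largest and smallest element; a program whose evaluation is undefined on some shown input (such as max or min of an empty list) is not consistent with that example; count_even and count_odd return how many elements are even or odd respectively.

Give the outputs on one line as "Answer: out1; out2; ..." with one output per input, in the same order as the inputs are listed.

2; 3; 1; 1; 3; 7

Execution, op by op:
  [-49, -28, -36, -11, 1, 13] -> [-47, -26, -34, -9, 3, 15] -> [-376, -208, -272, -72, 24, 120] -> [3008, 1664, 2176, 576, -192, -960] -> [-192, -960] -> 2
  [-25, 49, 34, 6, -45, -31, -41, -40] -> [-23, 51, 36, 8, -43, -29, -39, -38] -> [-184, 408, 288, 64, -344, -232, -312, -304] -> [1472, -3264, -2304, -512, 2752, 1856, 2496, 2432] -> [-3264, -2304, -512] -> 3
  [-42, -47, 16, -16] -> [-40, -45, 18, -14] -> [-320, -360, 144, -112] -> [2560, 2880, -1152, 896] -> [-1152] -> 1
  [-4, 6, -21] -> [-2, 8, -19] -> [-16, 64, -152] -> [128, -512, 1216] -> [-512] -> 1
  [50, 28, -13, -29, -1, -8] -> [52, 30, -11, -27, 1, -6] -> [416, 240, -88, -216, 8, -48] -> [-3328, -1920, 704, 1728, -64, 384] -> [-3328, -1920, -64] -> 3
  [-14, 32, 14, -8, 21, 3, 49, 48, 5] -> [-12, 34, 16, -6, 23, 5, 51, 50, 7] -> [-96, 272, 128, -48, 184, 40, 408, 400, 56] -> [768, -2176, -1024, 384, -1472, -320, -3264, -3200, -448] -> [-2176, -1024, -1472, -320, -3264, -3200, -448] -> 7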